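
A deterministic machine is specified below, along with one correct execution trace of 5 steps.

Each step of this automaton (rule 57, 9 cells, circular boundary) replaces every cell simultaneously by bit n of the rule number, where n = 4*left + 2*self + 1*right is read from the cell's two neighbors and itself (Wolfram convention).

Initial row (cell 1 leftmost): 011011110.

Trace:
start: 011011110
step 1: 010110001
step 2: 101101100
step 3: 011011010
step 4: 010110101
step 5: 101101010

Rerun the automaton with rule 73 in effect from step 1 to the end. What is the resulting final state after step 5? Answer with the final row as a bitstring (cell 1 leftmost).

(re-executing steps 1..5 under rule 73; state before step 1: 011011110)
step 1: 011010010
step 2: 011000000
step 3: 011011111
step 4: 011010001
step 5: 011000100

011000100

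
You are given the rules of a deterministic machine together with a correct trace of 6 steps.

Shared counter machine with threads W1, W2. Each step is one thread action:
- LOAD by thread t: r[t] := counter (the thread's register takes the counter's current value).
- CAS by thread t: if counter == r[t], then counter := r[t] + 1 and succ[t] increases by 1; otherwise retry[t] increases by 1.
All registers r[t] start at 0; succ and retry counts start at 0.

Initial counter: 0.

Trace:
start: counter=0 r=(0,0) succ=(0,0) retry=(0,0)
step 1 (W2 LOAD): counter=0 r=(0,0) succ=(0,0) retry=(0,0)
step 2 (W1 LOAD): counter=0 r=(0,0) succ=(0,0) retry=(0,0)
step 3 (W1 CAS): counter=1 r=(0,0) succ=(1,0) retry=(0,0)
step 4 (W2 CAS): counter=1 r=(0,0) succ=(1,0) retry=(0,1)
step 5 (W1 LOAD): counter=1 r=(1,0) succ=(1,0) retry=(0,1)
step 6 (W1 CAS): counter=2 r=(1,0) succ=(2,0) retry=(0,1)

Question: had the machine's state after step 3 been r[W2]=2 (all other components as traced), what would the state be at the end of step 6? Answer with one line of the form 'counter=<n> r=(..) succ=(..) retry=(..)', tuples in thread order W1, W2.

counter=2 r=(1,2) succ=(2,0) retry=(0,1)

state after step 3 := counter=1 r=(0,2) succ=(1,0) retry=(0,0)
step 4 (W2 CAS): counter=1 r=(0,2) succ=(1,0) retry=(0,1)
step 5 (W1 LOAD): counter=1 r=(1,2) succ=(1,0) retry=(0,1)
step 6 (W1 CAS): counter=2 r=(1,2) succ=(2,0) retry=(0,1)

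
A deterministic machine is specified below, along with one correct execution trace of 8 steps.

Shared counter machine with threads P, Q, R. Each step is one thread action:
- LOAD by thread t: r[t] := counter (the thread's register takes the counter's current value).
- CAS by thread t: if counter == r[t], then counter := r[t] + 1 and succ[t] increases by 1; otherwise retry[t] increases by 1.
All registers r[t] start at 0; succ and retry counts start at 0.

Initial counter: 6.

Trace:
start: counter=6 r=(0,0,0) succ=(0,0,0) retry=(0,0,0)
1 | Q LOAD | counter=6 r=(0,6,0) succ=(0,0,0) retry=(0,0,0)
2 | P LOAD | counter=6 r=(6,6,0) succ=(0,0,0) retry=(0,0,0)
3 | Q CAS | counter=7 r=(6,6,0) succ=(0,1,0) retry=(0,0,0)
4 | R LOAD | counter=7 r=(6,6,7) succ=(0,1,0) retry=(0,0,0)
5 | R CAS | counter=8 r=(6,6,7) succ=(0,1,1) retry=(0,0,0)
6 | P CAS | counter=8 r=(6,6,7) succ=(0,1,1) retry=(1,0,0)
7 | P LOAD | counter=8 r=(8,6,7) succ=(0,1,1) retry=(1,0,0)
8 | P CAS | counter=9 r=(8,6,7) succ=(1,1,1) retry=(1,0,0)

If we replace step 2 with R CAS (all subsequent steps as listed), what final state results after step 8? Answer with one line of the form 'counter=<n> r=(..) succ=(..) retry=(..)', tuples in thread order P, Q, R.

(re-executing from step 2 with the substitution; state before step 2: counter=6 r=(0,6,0) succ=(0,0,0) retry=(0,0,0))
2 | R CAS | counter=6 r=(0,6,0) succ=(0,0,0) retry=(0,0,1)
3 | Q CAS | counter=7 r=(0,6,0) succ=(0,1,0) retry=(0,0,1)
4 | R LOAD | counter=7 r=(0,6,7) succ=(0,1,0) retry=(0,0,1)
5 | R CAS | counter=8 r=(0,6,7) succ=(0,1,1) retry=(0,0,1)
6 | P CAS | counter=8 r=(0,6,7) succ=(0,1,1) retry=(1,0,1)
7 | P LOAD | counter=8 r=(8,6,7) succ=(0,1,1) retry=(1,0,1)
8 | P CAS | counter=9 r=(8,6,7) succ=(1,1,1) retry=(1,0,1)

counter=9 r=(8,6,7) succ=(1,1,1) retry=(1,0,1)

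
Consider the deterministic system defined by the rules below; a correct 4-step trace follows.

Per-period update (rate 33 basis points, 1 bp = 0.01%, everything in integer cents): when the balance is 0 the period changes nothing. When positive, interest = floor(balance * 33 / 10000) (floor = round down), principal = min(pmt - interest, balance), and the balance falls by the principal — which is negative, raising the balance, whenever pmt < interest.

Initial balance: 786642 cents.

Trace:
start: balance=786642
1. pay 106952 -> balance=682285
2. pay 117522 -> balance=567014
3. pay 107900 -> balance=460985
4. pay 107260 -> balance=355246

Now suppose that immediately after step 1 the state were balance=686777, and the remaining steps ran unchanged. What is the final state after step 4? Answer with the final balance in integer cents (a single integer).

state after step 1 := balance=686777
2. pay 117522 -> balance=571521
3. pay 107900 -> balance=465507
4. pay 107260 -> balance=359783

359783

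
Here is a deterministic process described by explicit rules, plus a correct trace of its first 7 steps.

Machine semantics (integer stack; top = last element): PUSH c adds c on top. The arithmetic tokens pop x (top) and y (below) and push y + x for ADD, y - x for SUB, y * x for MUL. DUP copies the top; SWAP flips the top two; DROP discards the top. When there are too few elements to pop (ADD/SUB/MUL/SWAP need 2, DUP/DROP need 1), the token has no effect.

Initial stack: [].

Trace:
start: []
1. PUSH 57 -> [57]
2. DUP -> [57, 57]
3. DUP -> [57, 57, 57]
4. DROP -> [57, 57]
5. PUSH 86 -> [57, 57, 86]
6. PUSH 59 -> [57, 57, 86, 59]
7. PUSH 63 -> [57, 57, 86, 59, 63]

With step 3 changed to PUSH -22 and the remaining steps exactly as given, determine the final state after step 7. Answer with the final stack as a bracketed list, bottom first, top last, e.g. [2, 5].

[57, 57, 86, 59, 63]

(re-executing from step 3 with the substitution; state before step 3: [57, 57])
3. PUSH -22 -> [57, 57, -22]
4. DROP -> [57, 57]
5. PUSH 86 -> [57, 57, 86]
6. PUSH 59 -> [57, 57, 86, 59]
7. PUSH 63 -> [57, 57, 86, 59, 63]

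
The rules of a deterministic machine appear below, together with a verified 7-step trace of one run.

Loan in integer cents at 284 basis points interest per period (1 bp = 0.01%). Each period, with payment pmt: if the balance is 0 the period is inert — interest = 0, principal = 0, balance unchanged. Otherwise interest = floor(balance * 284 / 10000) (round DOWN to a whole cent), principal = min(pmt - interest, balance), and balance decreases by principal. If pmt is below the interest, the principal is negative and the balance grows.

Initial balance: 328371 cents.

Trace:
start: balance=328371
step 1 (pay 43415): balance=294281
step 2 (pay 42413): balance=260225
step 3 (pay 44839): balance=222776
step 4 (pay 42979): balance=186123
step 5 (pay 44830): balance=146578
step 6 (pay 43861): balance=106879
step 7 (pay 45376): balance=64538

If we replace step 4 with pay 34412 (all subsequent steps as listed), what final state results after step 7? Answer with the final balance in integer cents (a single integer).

(re-executing from step 4 with the substitution; state before step 4: balance=222776)
step 4 (pay 34412): balance=194690
step 5 (pay 44830): balance=155389
step 6 (pay 43861): balance=115941
step 7 (pay 45376): balance=73857

73857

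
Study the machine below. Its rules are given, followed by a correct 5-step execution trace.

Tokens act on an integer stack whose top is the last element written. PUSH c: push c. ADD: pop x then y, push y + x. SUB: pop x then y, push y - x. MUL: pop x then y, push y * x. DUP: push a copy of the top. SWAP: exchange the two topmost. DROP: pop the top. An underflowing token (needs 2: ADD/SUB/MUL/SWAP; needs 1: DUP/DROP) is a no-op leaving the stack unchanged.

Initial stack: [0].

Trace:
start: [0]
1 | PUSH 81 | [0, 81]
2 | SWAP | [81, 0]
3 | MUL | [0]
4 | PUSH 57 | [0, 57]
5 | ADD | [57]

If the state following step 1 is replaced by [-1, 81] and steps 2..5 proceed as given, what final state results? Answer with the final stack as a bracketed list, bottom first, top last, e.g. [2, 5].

state after step 1 := [-1, 81]
2 | SWAP | [81, -1]
3 | MUL | [-81]
4 | PUSH 57 | [-81, 57]
5 | ADD | [-24]

[-24]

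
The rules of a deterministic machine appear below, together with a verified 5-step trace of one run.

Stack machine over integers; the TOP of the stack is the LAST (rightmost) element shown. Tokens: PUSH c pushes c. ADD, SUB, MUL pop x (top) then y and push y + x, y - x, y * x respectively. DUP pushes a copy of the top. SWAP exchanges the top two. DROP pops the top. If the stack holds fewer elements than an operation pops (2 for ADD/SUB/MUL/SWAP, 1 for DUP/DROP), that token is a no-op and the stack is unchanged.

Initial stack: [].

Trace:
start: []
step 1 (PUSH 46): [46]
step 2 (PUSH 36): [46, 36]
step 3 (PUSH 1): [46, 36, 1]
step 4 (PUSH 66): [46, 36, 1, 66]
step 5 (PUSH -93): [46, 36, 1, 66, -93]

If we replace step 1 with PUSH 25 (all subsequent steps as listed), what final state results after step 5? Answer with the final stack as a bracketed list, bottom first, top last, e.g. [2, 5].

(re-executing from step 1 with the substitution; state before step 1: [])
step 1 (PUSH 25): [25]
step 2 (PUSH 36): [25, 36]
step 3 (PUSH 1): [25, 36, 1]
step 4 (PUSH 66): [25, 36, 1, 66]
step 5 (PUSH -93): [25, 36, 1, 66, -93]

[25, 36, 1, 66, -93]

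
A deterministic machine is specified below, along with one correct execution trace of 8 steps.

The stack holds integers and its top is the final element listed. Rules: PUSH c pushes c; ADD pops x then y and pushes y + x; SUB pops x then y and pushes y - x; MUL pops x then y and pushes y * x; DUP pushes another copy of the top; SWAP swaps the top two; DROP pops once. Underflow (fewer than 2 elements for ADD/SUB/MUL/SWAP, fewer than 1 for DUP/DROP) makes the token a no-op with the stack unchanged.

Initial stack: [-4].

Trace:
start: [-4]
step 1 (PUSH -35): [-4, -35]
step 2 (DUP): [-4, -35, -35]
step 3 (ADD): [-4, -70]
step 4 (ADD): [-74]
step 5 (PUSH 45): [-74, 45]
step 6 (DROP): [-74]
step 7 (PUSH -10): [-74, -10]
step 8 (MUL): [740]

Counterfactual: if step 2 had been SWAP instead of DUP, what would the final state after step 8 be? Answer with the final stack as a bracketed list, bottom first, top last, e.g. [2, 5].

[390]

(re-executing from step 2 with the substitution; state before step 2: [-4, -35])
step 2 (SWAP): [-35, -4]
step 3 (ADD): [-39]
step 4 (ADD): [-39]
step 5 (PUSH 45): [-39, 45]
step 6 (DROP): [-39]
step 7 (PUSH -10): [-39, -10]
step 8 (MUL): [390]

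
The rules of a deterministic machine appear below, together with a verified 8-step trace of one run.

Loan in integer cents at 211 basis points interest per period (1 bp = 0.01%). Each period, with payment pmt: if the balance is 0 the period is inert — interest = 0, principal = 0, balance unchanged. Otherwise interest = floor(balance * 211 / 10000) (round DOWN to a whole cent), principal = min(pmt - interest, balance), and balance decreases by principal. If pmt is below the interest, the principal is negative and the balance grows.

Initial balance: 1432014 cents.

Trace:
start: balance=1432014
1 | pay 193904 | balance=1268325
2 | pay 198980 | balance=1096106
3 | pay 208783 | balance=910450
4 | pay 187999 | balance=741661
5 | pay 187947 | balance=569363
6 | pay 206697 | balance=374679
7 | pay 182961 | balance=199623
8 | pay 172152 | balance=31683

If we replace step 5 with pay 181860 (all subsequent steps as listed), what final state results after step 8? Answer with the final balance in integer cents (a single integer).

38162

(re-executing from step 5 with the substitution; state before step 5: balance=741661)
5 | pay 181860 | balance=575450
6 | pay 206697 | balance=380894
7 | pay 182961 | balance=205969
8 | pay 172152 | balance=38162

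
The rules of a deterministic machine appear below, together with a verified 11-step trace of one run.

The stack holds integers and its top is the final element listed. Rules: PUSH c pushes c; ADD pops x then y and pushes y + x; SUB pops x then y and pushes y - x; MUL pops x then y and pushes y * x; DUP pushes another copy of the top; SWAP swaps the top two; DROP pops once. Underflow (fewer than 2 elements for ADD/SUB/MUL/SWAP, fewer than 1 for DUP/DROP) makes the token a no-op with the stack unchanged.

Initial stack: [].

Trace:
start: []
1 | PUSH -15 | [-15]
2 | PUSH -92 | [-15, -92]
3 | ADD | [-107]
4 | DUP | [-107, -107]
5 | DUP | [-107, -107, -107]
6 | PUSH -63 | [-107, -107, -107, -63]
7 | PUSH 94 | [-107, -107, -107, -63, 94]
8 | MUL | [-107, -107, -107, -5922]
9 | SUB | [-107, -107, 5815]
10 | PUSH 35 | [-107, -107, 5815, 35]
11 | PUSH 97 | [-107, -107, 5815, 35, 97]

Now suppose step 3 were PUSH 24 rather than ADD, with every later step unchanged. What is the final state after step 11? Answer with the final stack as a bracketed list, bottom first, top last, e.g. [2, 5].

[-15, -92, 24, 24, 5946, 35, 97]

(re-executing from step 3 with the substitution; state before step 3: [-15, -92])
3 | PUSH 24 | [-15, -92, 24]
4 | DUP | [-15, -92, 24, 24]
5 | DUP | [-15, -92, 24, 24, 24]
6 | PUSH -63 | [-15, -92, 24, 24, 24, -63]
7 | PUSH 94 | [-15, -92, 24, 24, 24, -63, 94]
8 | MUL | [-15, -92, 24, 24, 24, -5922]
9 | SUB | [-15, -92, 24, 24, 5946]
10 | PUSH 35 | [-15, -92, 24, 24, 5946, 35]
11 | PUSH 97 | [-15, -92, 24, 24, 5946, 35, 97]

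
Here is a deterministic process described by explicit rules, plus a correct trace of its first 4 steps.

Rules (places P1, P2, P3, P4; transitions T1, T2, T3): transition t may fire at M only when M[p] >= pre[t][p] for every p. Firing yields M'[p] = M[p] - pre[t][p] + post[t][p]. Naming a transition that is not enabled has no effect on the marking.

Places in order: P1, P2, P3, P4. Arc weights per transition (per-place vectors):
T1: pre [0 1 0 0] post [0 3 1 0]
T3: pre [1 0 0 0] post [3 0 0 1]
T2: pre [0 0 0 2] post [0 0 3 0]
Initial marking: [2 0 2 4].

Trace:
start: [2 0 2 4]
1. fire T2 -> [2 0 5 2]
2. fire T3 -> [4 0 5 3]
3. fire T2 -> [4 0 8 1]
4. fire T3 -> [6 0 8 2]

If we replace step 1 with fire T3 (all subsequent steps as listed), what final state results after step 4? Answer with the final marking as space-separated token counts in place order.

(re-executing from step 1 with the substitution; state before step 1: [2 0 2 4])
1. fire T3 -> [4 0 2 5]
2. fire T3 -> [6 0 2 6]
3. fire T2 -> [6 0 5 4]
4. fire T3 -> [8 0 5 5]

8 0 5 5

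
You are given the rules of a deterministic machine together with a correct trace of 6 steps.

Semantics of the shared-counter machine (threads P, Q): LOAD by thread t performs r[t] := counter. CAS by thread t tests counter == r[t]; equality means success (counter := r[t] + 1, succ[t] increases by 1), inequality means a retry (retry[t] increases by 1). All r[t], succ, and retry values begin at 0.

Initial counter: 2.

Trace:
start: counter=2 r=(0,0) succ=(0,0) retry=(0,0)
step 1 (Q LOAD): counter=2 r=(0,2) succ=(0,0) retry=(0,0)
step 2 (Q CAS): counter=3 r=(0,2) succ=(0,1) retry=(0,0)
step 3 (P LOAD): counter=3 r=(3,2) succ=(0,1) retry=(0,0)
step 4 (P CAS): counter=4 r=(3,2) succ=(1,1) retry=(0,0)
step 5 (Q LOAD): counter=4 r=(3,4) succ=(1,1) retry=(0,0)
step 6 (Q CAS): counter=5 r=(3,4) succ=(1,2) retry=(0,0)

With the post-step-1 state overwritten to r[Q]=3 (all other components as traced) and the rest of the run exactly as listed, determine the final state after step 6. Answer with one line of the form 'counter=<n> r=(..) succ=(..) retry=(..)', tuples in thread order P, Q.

state after step 1 := counter=2 r=(0,3) succ=(0,0) retry=(0,0)
step 2 (Q CAS): counter=2 r=(0,3) succ=(0,0) retry=(0,1)
step 3 (P LOAD): counter=2 r=(2,3) succ=(0,0) retry=(0,1)
step 4 (P CAS): counter=3 r=(2,3) succ=(1,0) retry=(0,1)
step 5 (Q LOAD): counter=3 r=(2,3) succ=(1,0) retry=(0,1)
step 6 (Q CAS): counter=4 r=(2,3) succ=(1,1) retry=(0,1)

counter=4 r=(2,3) succ=(1,1) retry=(0,1)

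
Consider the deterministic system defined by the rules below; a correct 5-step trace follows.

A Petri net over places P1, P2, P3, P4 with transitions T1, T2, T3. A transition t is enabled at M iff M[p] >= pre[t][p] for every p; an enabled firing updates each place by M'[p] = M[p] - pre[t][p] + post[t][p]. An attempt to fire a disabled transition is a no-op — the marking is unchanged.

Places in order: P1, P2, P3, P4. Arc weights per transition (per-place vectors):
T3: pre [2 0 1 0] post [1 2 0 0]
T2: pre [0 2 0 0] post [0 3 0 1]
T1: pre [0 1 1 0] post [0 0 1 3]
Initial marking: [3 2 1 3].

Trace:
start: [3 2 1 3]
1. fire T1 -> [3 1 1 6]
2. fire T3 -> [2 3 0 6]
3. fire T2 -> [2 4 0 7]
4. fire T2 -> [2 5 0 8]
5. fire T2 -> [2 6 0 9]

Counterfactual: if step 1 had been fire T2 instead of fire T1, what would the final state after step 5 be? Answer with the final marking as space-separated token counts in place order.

2 8 0 7

(re-executing from step 1 with the substitution; state before step 1: [3 2 1 3])
1. fire T2 -> [3 3 1 4]
2. fire T3 -> [2 5 0 4]
3. fire T2 -> [2 6 0 5]
4. fire T2 -> [2 7 0 6]
5. fire T2 -> [2 8 0 7]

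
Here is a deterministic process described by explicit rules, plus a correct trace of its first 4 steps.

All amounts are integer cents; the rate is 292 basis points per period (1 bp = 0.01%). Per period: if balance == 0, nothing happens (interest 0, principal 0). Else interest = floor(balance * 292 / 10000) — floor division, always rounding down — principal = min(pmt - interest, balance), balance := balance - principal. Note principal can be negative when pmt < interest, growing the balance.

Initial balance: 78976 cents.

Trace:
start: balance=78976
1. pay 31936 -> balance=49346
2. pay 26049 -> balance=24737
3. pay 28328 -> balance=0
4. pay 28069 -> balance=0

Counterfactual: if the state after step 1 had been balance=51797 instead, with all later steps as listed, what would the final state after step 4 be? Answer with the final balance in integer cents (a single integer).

0

state after step 1 := balance=51797
2. pay 26049 -> balance=27260
3. pay 28328 -> balance=0
4. pay 28069 -> balance=0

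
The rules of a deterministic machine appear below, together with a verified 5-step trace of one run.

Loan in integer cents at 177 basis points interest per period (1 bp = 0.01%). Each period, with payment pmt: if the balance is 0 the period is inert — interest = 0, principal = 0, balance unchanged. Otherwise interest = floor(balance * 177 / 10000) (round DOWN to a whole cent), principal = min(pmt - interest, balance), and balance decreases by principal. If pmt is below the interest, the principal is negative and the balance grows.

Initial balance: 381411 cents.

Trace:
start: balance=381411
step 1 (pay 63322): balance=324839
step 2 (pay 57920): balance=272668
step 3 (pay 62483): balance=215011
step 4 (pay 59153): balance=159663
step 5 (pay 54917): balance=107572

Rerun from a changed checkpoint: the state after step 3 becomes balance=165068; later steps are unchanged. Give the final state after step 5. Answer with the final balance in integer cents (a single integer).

55845

state after step 3 := balance=165068
step 4 (pay 59153): balance=108836
step 5 (pay 54917): balance=55845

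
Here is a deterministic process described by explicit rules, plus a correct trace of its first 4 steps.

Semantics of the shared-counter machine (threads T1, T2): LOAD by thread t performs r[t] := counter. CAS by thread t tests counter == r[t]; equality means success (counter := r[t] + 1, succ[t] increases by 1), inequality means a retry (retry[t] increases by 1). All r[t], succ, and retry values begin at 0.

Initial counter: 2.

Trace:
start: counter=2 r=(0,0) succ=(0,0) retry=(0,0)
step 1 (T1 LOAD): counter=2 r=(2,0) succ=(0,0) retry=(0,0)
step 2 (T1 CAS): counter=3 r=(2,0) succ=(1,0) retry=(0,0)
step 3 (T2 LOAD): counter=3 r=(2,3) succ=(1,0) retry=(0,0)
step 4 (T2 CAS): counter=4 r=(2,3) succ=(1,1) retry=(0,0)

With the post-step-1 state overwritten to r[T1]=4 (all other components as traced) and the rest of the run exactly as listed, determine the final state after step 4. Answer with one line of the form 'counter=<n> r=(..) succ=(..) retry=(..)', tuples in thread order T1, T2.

state after step 1 := counter=2 r=(4,0) succ=(0,0) retry=(0,0)
step 2 (T1 CAS): counter=2 r=(4,0) succ=(0,0) retry=(1,0)
step 3 (T2 LOAD): counter=2 r=(4,2) succ=(0,0) retry=(1,0)
step 4 (T2 CAS): counter=3 r=(4,2) succ=(0,1) retry=(1,0)

counter=3 r=(4,2) succ=(0,1) retry=(1,0)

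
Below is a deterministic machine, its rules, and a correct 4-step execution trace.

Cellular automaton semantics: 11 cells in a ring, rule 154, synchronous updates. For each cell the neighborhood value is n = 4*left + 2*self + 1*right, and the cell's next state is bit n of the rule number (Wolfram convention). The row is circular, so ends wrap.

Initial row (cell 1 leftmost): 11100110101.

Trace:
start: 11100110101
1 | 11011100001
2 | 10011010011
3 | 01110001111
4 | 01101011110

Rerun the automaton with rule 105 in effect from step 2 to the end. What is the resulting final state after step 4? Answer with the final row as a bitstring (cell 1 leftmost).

(re-executing steps 2..4 under rule 105; state before step 2: 11011100001)
2 | 01110101101
3 | 11011011110
4 | 11111110011

11111110011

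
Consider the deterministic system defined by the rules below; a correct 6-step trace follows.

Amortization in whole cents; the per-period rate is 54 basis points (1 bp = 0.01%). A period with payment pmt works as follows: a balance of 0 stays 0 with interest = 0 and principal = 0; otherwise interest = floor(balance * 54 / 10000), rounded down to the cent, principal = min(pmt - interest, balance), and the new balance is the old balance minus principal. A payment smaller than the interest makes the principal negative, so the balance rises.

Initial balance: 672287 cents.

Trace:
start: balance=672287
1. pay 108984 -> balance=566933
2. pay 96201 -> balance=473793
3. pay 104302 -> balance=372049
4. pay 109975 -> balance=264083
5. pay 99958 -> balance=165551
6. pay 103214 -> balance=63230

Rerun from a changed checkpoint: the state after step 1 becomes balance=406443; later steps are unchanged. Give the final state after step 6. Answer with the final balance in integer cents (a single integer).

state after step 1 := balance=406443
2. pay 96201 -> balance=312436
3. pay 104302 -> balance=209821
4. pay 109975 -> balance=100979
5. pay 99958 -> balance=1566
6. pay 103214 -> balance=0

0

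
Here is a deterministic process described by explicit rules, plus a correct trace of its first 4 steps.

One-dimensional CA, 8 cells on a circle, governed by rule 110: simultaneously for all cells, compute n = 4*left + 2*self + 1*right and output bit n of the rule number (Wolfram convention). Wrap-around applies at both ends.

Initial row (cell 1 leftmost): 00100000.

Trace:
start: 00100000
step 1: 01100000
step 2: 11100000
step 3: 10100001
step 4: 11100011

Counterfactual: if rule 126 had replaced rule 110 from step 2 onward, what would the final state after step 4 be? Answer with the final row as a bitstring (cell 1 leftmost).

(re-executing steps 2..4 under rule 126; state before step 2: 01100000)
step 2: 11110000
step 3: 10011001
step 4: 11111111

11111111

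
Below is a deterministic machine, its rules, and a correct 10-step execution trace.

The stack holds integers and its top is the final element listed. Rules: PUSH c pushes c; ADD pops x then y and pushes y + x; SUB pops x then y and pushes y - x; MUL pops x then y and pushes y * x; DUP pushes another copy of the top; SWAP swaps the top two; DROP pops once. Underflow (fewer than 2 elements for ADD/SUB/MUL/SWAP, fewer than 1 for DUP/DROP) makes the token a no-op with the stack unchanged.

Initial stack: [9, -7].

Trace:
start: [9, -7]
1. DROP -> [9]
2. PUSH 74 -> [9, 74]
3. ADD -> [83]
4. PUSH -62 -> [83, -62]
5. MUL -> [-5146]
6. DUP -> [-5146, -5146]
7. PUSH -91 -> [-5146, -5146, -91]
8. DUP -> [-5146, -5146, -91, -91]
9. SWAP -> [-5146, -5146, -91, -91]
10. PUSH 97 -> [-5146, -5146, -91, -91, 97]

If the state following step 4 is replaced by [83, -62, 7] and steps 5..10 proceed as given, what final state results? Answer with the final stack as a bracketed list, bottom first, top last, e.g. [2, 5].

[83, -434, -434, -91, -91, 97]

state after step 4 := [83, -62, 7]
5. MUL -> [83, -434]
6. DUP -> [83, -434, -434]
7. PUSH -91 -> [83, -434, -434, -91]
8. DUP -> [83, -434, -434, -91, -91]
9. SWAP -> [83, -434, -434, -91, -91]
10. PUSH 97 -> [83, -434, -434, -91, -91, 97]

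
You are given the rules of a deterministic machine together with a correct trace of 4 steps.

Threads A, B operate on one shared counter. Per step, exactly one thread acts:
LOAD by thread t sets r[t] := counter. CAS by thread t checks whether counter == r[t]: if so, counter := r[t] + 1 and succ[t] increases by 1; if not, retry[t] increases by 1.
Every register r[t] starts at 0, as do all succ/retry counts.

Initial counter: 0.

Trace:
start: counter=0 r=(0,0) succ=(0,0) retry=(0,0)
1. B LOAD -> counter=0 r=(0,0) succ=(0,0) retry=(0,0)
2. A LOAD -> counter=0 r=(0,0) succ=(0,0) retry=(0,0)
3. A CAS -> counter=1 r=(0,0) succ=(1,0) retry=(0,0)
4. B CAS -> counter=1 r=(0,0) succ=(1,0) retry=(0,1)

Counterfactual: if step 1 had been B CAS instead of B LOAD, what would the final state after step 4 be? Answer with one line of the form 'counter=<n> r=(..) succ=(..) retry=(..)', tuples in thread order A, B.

counter=2 r=(1,0) succ=(1,1) retry=(0,1)

(re-executing from step 1 with the substitution; state before step 1: counter=0 r=(0,0) succ=(0,0) retry=(0,0))
1. B CAS -> counter=1 r=(0,0) succ=(0,1) retry=(0,0)
2. A LOAD -> counter=1 r=(1,0) succ=(0,1) retry=(0,0)
3. A CAS -> counter=2 r=(1,0) succ=(1,1) retry=(0,0)
4. B CAS -> counter=2 r=(1,0) succ=(1,1) retry=(0,1)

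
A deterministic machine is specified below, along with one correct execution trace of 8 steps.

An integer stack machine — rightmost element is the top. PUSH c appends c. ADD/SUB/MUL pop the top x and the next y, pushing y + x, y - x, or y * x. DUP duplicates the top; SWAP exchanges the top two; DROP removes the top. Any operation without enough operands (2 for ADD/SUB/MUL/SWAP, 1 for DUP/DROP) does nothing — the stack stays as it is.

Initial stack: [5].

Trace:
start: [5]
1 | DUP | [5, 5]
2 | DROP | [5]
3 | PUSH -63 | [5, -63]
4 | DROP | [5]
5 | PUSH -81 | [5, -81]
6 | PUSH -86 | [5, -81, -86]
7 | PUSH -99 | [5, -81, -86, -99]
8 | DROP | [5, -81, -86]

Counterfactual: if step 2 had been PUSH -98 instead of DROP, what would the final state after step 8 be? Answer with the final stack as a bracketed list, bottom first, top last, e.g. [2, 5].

(re-executing from step 2 with the substitution; state before step 2: [5, 5])
2 | PUSH -98 | [5, 5, -98]
3 | PUSH -63 | [5, 5, -98, -63]
4 | DROP | [5, 5, -98]
5 | PUSH -81 | [5, 5, -98, -81]
6 | PUSH -86 | [5, 5, -98, -81, -86]
7 | PUSH -99 | [5, 5, -98, -81, -86, -99]
8 | DROP | [5, 5, -98, -81, -86]

[5, 5, -98, -81, -86]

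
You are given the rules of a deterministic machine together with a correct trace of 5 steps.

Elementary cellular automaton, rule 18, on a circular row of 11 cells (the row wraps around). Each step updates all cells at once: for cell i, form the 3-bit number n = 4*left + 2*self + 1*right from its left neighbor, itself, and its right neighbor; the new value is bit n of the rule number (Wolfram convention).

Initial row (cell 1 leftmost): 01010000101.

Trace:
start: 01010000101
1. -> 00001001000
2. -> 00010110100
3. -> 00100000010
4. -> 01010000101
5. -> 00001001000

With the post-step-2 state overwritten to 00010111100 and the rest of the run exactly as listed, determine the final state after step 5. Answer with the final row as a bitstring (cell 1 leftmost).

state after step 2 := 00010111100
3. -> 00100000010
4. -> 01010000101
5. -> 00001001000

00001001000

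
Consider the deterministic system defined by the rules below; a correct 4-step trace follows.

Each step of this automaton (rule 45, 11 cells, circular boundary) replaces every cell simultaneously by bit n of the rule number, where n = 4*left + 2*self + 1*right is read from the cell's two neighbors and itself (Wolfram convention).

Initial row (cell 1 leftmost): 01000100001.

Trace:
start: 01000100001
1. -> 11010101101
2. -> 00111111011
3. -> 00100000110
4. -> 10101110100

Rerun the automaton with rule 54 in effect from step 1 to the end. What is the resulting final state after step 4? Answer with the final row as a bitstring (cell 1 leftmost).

01000111111

(re-executing steps 1..4 under rule 54; state before step 1: 01000100001)
1. -> 11101110011
2. -> 00010001100
3. -> 00111010010
4. -> 01000111111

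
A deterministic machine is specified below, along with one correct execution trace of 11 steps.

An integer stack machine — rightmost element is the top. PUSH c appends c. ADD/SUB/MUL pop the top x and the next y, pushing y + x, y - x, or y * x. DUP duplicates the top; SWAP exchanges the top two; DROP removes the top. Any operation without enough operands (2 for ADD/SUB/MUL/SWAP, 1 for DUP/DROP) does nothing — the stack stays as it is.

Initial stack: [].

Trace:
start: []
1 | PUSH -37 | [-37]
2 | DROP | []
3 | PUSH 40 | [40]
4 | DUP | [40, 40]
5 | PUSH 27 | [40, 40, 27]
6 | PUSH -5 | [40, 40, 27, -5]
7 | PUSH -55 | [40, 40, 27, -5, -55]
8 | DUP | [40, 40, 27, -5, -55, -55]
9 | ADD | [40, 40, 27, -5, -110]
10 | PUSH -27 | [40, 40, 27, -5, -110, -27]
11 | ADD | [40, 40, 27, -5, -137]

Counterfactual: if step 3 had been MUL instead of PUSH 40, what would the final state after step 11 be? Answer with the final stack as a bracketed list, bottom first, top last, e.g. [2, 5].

[27, -5, -137]

(re-executing from step 3 with the substitution; state before step 3: [])
3 | MUL | []
4 | DUP | []
5 | PUSH 27 | [27]
6 | PUSH -5 | [27, -5]
7 | PUSH -55 | [27, -5, -55]
8 | DUP | [27, -5, -55, -55]
9 | ADD | [27, -5, -110]
10 | PUSH -27 | [27, -5, -110, -27]
11 | ADD | [27, -5, -137]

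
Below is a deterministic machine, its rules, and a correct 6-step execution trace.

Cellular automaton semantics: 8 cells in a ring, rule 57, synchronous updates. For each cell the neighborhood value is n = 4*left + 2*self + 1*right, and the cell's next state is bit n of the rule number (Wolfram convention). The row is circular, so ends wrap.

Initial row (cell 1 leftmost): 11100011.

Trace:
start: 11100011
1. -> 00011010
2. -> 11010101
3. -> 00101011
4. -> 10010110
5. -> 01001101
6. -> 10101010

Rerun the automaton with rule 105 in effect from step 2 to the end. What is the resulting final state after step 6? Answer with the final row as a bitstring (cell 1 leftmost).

11011100

(re-executing steps 2..6 under rule 105; state before step 2: 00011010)
2. -> 11011100
3. -> 11110100
4. -> 10011000
5. -> 00011010
6. -> 11011100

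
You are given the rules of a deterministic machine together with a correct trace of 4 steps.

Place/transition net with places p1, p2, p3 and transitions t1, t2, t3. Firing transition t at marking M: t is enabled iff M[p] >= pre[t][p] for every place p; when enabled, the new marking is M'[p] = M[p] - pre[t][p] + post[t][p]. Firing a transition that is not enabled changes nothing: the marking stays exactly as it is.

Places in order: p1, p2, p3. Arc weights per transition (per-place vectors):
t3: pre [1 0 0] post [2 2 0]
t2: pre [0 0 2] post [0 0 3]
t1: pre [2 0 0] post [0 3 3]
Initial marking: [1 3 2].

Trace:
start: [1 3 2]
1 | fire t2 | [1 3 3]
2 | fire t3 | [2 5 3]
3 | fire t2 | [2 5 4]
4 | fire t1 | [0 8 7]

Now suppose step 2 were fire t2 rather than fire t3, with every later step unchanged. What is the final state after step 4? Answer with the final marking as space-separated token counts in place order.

1 3 5

(re-executing from step 2 with the substitution; state before step 2: [1 3 3])
2 | fire t2 | [1 3 4]
3 | fire t2 | [1 3 5]
4 | fire t1 | [1 3 5]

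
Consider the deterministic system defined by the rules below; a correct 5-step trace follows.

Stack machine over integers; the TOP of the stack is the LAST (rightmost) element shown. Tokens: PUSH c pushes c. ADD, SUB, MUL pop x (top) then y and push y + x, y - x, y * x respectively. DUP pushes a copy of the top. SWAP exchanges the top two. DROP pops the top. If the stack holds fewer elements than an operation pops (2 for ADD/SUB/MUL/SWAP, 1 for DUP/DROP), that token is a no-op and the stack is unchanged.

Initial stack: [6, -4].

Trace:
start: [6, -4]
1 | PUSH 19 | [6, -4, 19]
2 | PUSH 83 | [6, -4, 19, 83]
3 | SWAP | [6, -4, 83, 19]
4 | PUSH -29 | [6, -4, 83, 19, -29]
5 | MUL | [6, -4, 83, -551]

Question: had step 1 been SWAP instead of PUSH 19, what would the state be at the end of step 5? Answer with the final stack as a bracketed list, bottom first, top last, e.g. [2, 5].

(re-executing from step 1 with the substitution; state before step 1: [6, -4])
1 | SWAP | [-4, 6]
2 | PUSH 83 | [-4, 6, 83]
3 | SWAP | [-4, 83, 6]
4 | PUSH -29 | [-4, 83, 6, -29]
5 | MUL | [-4, 83, -174]

[-4, 83, -174]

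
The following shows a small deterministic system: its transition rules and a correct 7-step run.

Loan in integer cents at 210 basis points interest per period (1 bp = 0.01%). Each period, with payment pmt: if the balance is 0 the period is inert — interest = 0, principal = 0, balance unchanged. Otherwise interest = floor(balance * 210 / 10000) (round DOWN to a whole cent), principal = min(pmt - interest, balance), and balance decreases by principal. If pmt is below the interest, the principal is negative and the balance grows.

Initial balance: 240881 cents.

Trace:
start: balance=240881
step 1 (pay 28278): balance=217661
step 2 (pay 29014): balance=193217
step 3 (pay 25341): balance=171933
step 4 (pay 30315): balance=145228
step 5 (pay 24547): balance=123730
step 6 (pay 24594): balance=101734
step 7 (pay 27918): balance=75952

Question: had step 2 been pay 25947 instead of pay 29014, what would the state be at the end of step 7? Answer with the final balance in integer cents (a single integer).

79354

(re-executing from step 2 with the substitution; state before step 2: balance=217661)
step 2 (pay 25947): balance=196284
step 3 (pay 25341): balance=175064
step 4 (pay 30315): balance=148425
step 5 (pay 24547): balance=126994
step 6 (pay 24594): balance=105066
step 7 (pay 27918): balance=79354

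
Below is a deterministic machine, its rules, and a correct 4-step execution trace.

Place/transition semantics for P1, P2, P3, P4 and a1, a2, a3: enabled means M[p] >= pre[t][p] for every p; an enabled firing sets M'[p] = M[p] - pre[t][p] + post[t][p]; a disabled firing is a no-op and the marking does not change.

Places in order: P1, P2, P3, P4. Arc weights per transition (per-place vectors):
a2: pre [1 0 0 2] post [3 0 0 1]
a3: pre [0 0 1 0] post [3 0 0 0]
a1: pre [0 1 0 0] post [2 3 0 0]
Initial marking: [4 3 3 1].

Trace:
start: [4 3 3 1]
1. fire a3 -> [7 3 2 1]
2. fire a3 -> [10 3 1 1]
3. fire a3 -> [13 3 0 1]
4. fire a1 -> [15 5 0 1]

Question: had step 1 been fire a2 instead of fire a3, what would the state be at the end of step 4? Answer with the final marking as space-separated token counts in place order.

12 5 1 1

(re-executing from step 1 with the substitution; state before step 1: [4 3 3 1])
1. fire a2 -> [4 3 3 1]
2. fire a3 -> [7 3 2 1]
3. fire a3 -> [10 3 1 1]
4. fire a1 -> [12 5 1 1]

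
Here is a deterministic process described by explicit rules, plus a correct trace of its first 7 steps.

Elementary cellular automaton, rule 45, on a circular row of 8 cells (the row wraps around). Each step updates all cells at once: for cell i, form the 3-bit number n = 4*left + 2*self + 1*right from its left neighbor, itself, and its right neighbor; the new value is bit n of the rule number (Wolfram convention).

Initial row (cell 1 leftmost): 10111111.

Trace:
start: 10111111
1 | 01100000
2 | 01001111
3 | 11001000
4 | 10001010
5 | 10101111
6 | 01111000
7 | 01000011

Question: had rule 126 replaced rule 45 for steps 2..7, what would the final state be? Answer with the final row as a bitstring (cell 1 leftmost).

(re-executing steps 2..7 under rule 126; state before step 2: 01100000)
2 | 11110000
3 | 10011001
4 | 11111111
5 | 00000000
6 | 00000000
7 | 00000000

00000000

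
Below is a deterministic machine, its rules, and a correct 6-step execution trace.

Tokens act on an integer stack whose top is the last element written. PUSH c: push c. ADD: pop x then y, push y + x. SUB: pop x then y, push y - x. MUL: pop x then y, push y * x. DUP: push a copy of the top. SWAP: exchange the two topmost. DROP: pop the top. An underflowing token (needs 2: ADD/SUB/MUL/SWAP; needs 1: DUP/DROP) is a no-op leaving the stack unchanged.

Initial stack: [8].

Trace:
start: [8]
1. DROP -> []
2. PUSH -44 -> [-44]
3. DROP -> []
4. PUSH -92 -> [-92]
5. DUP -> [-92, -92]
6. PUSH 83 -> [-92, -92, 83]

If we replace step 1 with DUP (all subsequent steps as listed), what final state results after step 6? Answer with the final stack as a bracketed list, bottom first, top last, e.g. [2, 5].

[8, 8, -92, -92, 83]

(re-executing from step 1 with the substitution; state before step 1: [8])
1. DUP -> [8, 8]
2. PUSH -44 -> [8, 8, -44]
3. DROP -> [8, 8]
4. PUSH -92 -> [8, 8, -92]
5. DUP -> [8, 8, -92, -92]
6. PUSH 83 -> [8, 8, -92, -92, 83]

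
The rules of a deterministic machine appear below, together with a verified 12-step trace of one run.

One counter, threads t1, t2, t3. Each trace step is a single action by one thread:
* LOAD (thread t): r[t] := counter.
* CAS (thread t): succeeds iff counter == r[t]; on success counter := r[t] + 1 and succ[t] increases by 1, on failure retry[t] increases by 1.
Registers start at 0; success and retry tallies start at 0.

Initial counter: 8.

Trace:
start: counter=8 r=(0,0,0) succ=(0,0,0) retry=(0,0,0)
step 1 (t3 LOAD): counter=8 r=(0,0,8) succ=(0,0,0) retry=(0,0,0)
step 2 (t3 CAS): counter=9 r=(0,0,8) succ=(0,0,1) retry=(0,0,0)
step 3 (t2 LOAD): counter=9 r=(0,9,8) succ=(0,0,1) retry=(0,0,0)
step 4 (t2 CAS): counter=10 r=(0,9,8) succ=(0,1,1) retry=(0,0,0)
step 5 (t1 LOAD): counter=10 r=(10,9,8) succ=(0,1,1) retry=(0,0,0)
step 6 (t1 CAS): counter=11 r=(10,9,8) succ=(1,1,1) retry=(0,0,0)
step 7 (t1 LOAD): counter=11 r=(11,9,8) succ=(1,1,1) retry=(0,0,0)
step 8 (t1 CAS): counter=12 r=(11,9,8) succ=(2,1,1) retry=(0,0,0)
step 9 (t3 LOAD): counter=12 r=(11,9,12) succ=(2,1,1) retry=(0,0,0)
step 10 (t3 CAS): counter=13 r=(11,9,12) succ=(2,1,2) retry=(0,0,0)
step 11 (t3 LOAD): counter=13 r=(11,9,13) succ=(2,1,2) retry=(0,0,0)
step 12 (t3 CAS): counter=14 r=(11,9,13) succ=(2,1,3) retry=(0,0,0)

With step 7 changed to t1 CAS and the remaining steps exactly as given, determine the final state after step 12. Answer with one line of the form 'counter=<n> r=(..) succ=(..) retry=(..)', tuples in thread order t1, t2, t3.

(re-executing from step 7 with the substitution; state before step 7: counter=11 r=(10,9,8) succ=(1,1,1) retry=(0,0,0))
step 7 (t1 CAS): counter=11 r=(10,9,8) succ=(1,1,1) retry=(1,0,0)
step 8 (t1 CAS): counter=11 r=(10,9,8) succ=(1,1,1) retry=(2,0,0)
step 9 (t3 LOAD): counter=11 r=(10,9,11) succ=(1,1,1) retry=(2,0,0)
step 10 (t3 CAS): counter=12 r=(10,9,11) succ=(1,1,2) retry=(2,0,0)
step 11 (t3 LOAD): counter=12 r=(10,9,12) succ=(1,1,2) retry=(2,0,0)
step 12 (t3 CAS): counter=13 r=(10,9,12) succ=(1,1,3) retry=(2,0,0)

counter=13 r=(10,9,12) succ=(1,1,3) retry=(2,0,0)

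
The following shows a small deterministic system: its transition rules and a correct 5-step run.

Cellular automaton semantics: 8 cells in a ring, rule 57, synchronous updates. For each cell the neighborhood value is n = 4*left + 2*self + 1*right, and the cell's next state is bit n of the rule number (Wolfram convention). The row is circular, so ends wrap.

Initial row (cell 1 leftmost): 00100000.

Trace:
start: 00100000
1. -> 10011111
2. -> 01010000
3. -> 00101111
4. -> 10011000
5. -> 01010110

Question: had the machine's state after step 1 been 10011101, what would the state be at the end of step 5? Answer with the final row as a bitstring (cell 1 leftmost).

state after step 1 := 10011101
2. -> 01010011
3. -> 10101010
4. -> 01010101
5. -> 10101010

10101010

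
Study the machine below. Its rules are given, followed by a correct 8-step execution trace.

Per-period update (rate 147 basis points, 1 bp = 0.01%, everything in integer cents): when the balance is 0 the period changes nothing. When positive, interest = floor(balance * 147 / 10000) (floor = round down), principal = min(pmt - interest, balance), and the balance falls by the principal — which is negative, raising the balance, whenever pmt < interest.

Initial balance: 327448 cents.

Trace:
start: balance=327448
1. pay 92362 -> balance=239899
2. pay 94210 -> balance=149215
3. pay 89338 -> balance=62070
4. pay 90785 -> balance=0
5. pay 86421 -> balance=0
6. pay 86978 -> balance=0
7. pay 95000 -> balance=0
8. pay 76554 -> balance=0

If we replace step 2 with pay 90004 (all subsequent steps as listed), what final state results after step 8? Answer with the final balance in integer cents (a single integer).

(re-executing from step 2 with the substitution; state before step 2: balance=239899)
2. pay 90004 -> balance=153421
3. pay 89338 -> balance=66338
4. pay 90785 -> balance=0
5. pay 86421 -> balance=0
6. pay 86978 -> balance=0
7. pay 95000 -> balance=0
8. pay 76554 -> balance=0

0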